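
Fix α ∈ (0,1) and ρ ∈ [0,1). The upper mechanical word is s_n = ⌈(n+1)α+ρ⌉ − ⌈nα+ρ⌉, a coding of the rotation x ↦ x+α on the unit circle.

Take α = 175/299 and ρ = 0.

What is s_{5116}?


0

(n+1)α + ρ = (5117·175) / 299 = 895475/299
nα + ρ     = (5116·175) / 299 = 895300/299
⌈895475/299⌉ = 2995,  ⌈895300/299⌉ = 2995
s_{5116} = 2995 − 2995 = 0


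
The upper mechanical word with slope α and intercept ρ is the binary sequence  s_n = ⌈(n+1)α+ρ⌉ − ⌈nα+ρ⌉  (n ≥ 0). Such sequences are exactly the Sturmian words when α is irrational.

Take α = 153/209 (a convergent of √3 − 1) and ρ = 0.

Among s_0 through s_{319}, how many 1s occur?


235

#1s = Σ_{n=0}^{319} s_n = Σ_{n=0}^{319} (⌈(n+1)α+ρ⌉ − ⌈nα+ρ⌉)
the sum telescopes: every ⌈nα+ρ⌉ with 0 < n < 320 appears once with + and once with −, leaving ⌈320α+ρ⌉ − ⌈0·α+ρ⌉
320α + ρ = (320·153) / 209 = 48960/209
ρ = 0/209
⌈48960/209⌉ = 235,  ⌈0/209⌉ = 0
#1s = 235 − 0 = 235


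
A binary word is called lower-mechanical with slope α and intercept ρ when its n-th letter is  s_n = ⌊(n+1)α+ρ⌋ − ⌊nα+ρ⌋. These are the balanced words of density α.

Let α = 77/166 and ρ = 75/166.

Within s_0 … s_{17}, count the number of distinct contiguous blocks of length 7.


7

t_n = ⌊(n·77+75)/166⌋ for n = 0 … 18:
  n=0…9: ⌊75/166⌋=0 ⌊152/166⌋=0 ⌊229/166⌋=1 ⌊306/166⌋=1 ⌊383/166⌋=2 ⌊460/166⌋=2 ⌊537/166⌋=3 ⌊614/166⌋=3 ⌊691/166⌋=4 ⌊768/166⌋=4
  n=10…18: ⌊845/166⌋=5 ⌊922/166⌋=5 ⌊999/166⌋=6 ⌊1076/166⌋=6 ⌊1153/166⌋=6 ⌊1230/166⌋=7 ⌊1307/166⌋=7 ⌊1384/166⌋=8 ⌊1461/166⌋=8
s_n = t_(n+1) − t_n for n = 0 … 17 gives
prefix = 010101010101001010
slide a length-7 window over [0..6] … [11..17] (12 windows); first occurrence of each distinct factor:
  [  0..  6] 0101010
  [  1..  7] 1010101
  [  7.. 13] 1010100
  [  8.. 14] 0101001
  [  9.. 15] 1010010
  [ 10.. 16] 0100101
  [ 11.. 17] 1001010
  (the other 5 windows repeat one of these)
distinct factors: {0100101, 0101001, 0101010, 1001010, 1010010, 1010100, 1010101}
count = 7  (Sturmian bound for length 7 is 8)


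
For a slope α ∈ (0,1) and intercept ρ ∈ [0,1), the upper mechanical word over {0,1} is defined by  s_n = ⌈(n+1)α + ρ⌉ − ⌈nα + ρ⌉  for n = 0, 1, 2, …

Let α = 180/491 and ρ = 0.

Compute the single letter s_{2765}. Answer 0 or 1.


1

(n+1)α + ρ = (2766·180) / 491 = 497880/491
nα + ρ     = (2765·180) / 491 = 497700/491
⌈497880/491⌉ = 1015,  ⌈497700/491⌉ = 1014
s_{2765} = 1015 − 1014 = 1


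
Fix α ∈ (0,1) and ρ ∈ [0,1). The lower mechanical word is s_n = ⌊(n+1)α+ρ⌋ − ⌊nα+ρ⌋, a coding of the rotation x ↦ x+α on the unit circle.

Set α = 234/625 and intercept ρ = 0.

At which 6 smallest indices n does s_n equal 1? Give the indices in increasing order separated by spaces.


2 5 8 10 13 16

n=0: ⌊234/625⌋−⌊0/625⌋ = 0−0 = 0
n=1: ⌊468/625⌋−⌊234/625⌋ = 0−0 = 0
n=2: ⌊702/625⌋−⌊468/625⌋ = 1−0 = 1  ← one
n=3: ⌊936/625⌋−⌊702/625⌋ = 1−1 = 0
n=4: ⌊1170/625⌋−⌊936/625⌋ = 1−1 = 0
n=5: ⌊1404/625⌋−⌊1170/625⌋ = 2−1 = 1  ← one
n=6: ⌊1638/625⌋−⌊1404/625⌋ = 2−2 = 0
n=7: ⌊1872/625⌋−⌊1638/625⌋ = 2−2 = 0
n=8: ⌊2106/625⌋−⌊1872/625⌋ = 3−2 = 1  ← one
n=9: ⌊2340/625⌋−⌊2106/625⌋ = 3−3 = 0
n=10: ⌊2574/625⌋−⌊2340/625⌋ = 4−3 = 1  ← one
n=11: ⌊2808/625⌋−⌊2574/625⌋ = 4−4 = 0
n=12: ⌊3042/625⌋−⌊2808/625⌋ = 4−4 = 0
n=13: ⌊3276/625⌋−⌊3042/625⌋ = 5−4 = 1  ← one
n=14: ⌊3510/625⌋−⌊3276/625⌋ = 5−5 = 0
n=15: ⌊3744/625⌋−⌊3510/625⌋ = 5−5 = 0
n=16: ⌊3978/625⌋−⌊3744/625⌋ = 6−5 = 1  ← one
positions of the first 6 ones: 2 5 8 10 13 16


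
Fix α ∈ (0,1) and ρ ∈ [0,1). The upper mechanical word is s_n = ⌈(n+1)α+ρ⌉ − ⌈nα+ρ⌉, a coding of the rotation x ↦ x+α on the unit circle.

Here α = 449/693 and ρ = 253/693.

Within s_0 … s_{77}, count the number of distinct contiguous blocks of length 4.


5

t_n = ⌈(n·449+253)/693⌉ for n = 0 … 78:
  n=0…9: ⌈253/693⌉=1 ⌈702/693⌉=2 ⌈1151/693⌉=2 ⌈1600/693⌉=3 ⌈2049/693⌉=3 ⌈2498/693⌉=4 ⌈2947/693⌉=5 ⌈3396/693⌉=5 ⌈3845/693⌉=6 ⌈4294/693⌉=7
  n=10…19: ⌈4743/693⌉=7 ⌈5192/693⌉=8 ⌈5641/693⌉=9 ⌈6090/693⌉=9 ⌈6539/693⌉=10 ⌈6988/693⌉=11 ⌈7437/693⌉=11 ⌈7886/693⌉=12 ⌈8335/693⌉=13 ⌈8784/693⌉=13
  n=20…29: ⌈9233/693⌉=14 ⌈9682/693⌉=14 ⌈10131/693⌉=15 ⌈10580/693⌉=16 ⌈11029/693⌉=16 ⌈11478/693⌉=17 ⌈11927/693⌉=18 ⌈12376/693⌉=18 ⌈12825/693⌉=19 ⌈13274/693⌉=20
  n=30…39: ⌈13723/693⌉=20 ⌈14172/693⌉=21 ⌈14621/693⌉=22 ⌈15070/693⌉=22 ⌈15519/693⌉=23 ⌈15968/693⌉=24 ⌈16417/693⌉=24 ⌈16866/693⌉=25 ⌈17315/693⌉=25 ⌈17764/693⌉=26
  n=40…49: ⌈18213/693⌉=27 ⌈18662/693⌉=27 ⌈19111/693⌉=28 ⌈19560/693⌉=29 ⌈20009/693⌉=29 ⌈20458/693⌉=30 ⌈20907/693⌉=31 ⌈21356/693⌉=31 ⌈21805/693⌉=32 ⌈22254/693⌉=33
  n=50…59: ⌈22703/693⌉=33 ⌈23152/693⌉=34 ⌈23601/693⌉=35 ⌈24050/693⌉=35 ⌈24499/693⌉=36 ⌈24948/693⌉=36 ⌈25397/693⌉=37 ⌈25846/693⌉=38 ⌈26295/693⌉=38 ⌈26744/693⌉=39
  n=60…69: ⌈27193/693⌉=40 ⌈27642/693⌉=40 ⌈28091/693⌉=41 ⌈28540/693⌉=42 ⌈28989/693⌉=42 ⌈29438/693⌉=43 ⌈29887/693⌉=44 ⌈30336/693⌉=44 ⌈30785/693⌉=45 ⌈31234/693⌉=46
  n=70…78: ⌈31683/693⌉=46 ⌈32132/693⌉=47 ⌈32581/693⌉=48 ⌈33030/693⌉=48 ⌈33479/693⌉=49 ⌈33928/693⌉=49 ⌈34377/693⌉=50 ⌈34826/693⌉=51 ⌈35275/693⌉=51
s_n = t_(n+1) − t_n for n = 0 … 77 gives
prefix = 101011011011011011010110110110110110101101101101101101011011011011011011010110
slide a length-4 window over [0..3] … [74..77] (75 windows); first occurrence of each distinct factor:
  [  0..  3] 1010
  [  1..  4] 0101
  [  2..  5] 1011
  [  3..  6] 0110
  [  4..  7] 1101
  (the other 70 windows repeat one of these)
distinct factors: {0101, 0110, 1010, 1011, 1101}
count = 5  (Sturmian bound for length 4 is 5)


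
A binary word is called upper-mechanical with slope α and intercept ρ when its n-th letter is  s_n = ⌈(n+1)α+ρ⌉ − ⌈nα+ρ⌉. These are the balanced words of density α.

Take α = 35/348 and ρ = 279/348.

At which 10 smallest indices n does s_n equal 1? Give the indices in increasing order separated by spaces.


n=0: ⌈314/348⌉−⌈279/348⌉ = 1−1 = 0
n=1: ⌈349/348⌉−⌈314/348⌉ = 2−1 = 1  ← one
n=2: ⌈384/348⌉−⌈349/348⌉ = 2−2 = 0
n=3: ⌈419/348⌉−⌈384/348⌉ = 2−2 = 0
  …
n=11: ⌈699/348⌉−⌈664/348⌉ = 3−2 = 1  ← one
n=12: ⌈734/348⌉−⌈699/348⌉ = 3−3 = 0
n=13: ⌈769/348⌉−⌈734/348⌉ = 3−3 = 0
  …
n=21: ⌈1049/348⌉−⌈1014/348⌉ = 4−3 = 1  ← one
n=22: ⌈1084/348⌉−⌈1049/348⌉ = 4−4 = 0
n=23: ⌈1119/348⌉−⌈1084/348⌉ = 4−4 = 0
  …
n=31: ⌈1399/348⌉−⌈1364/348⌉ = 5−4 = 1  ← one
n=32: ⌈1434/348⌉−⌈1399/348⌉ = 5−5 = 0
n=33: ⌈1469/348⌉−⌈1434/348⌉ = 5−5 = 0
  …
n=41: ⌈1749/348⌉−⌈1714/348⌉ = 6−5 = 1  ← one
n=42: ⌈1784/348⌉−⌈1749/348⌉ = 6−6 = 0
n=43: ⌈1819/348⌉−⌈1784/348⌉ = 6−6 = 0
  …
n=51: ⌈2099/348⌉−⌈2064/348⌉ = 7−6 = 1  ← one
n=52: ⌈2134/348⌉−⌈2099/348⌉ = 7−7 = 0
n=53: ⌈2169/348⌉−⌈2134/348⌉ = 7−7 = 0
  …
n=61: ⌈2449/348⌉−⌈2414/348⌉ = 8−7 = 1  ← one
n=62: ⌈2484/348⌉−⌈2449/348⌉ = 8−8 = 0
n=63: ⌈2519/348⌉−⌈2484/348⌉ = 8−8 = 0
  …
n=71: ⌈2799/348⌉−⌈2764/348⌉ = 9−8 = 1  ← one
n=72: ⌈2834/348⌉−⌈2799/348⌉ = 9−9 = 0
n=73: ⌈2869/348⌉−⌈2834/348⌉ = 9−9 = 0
  …
n=81: ⌈3149/348⌉−⌈3114/348⌉ = 10−9 = 1  ← one
n=82: ⌈3184/348⌉−⌈3149/348⌉ = 10−10 = 0
n=83: ⌈3219/348⌉−⌈3184/348⌉ = 10−10 = 0
  …
n=91: ⌈3499/348⌉−⌈3464/348⌉ = 11−10 = 1  ← one
positions of the first 10 ones: 1 11 21 31 41 51 61 71 81 91

1 11 21 31 41 51 61 71 81 91


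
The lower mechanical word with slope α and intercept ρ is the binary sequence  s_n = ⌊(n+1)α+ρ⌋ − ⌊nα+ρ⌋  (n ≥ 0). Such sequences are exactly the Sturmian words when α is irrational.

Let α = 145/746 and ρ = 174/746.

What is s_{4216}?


(n+1)α + ρ = (4217·145 + 174) / 746 = 611639/746
nα + ρ     = (4216·145 + 174) / 746 = 611494/746
⌊611639/746⌋ = 819,  ⌊611494/746⌋ = 819
s_{4216} = 819 − 819 = 0

0


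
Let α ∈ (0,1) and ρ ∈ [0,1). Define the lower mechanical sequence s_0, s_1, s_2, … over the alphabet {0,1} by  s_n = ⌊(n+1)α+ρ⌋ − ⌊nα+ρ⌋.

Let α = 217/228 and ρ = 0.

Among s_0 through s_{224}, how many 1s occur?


#1s = Σ_{n=0}^{224} s_n = Σ_{n=0}^{224} (⌊(n+1)α+ρ⌋ − ⌊nα+ρ⌋)
the sum telescopes: every ⌊nα+ρ⌋ with 0 < n < 225 appears once with + and once with −, leaving ⌊225α+ρ⌋ − ⌊0·α+ρ⌋
225α + ρ = (225·217) / 228 = 48825/228
ρ = 0/228
⌊48825/228⌋ = 214,  ⌊0/228⌋ = 0
#1s = 214 − 0 = 214

214


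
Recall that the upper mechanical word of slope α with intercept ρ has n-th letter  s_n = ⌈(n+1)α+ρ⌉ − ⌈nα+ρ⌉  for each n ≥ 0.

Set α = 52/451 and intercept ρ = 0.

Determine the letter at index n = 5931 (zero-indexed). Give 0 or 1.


0

(n+1)α + ρ = (5932·52) / 451 = 308464/451
nα + ρ     = (5931·52) / 451 = 308412/451
⌈308464/451⌉ = 684,  ⌈308412/451⌉ = 684
s_{5931} = 684 − 684 = 0


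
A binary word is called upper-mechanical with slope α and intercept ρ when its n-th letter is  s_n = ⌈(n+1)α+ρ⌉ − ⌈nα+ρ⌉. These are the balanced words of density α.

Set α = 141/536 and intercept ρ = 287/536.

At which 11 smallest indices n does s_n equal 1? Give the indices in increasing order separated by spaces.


n=0: ⌈428/536⌉−⌈287/536⌉ = 1−1 = 0
n=1: ⌈569/536⌉−⌈428/536⌉ = 2−1 = 1  ← one
n=2: ⌈710/536⌉−⌈569/536⌉ = 2−2 = 0
n=3: ⌈851/536⌉−⌈710/536⌉ = 2−2 = 0
n=4: ⌈992/536⌉−⌈851/536⌉ = 2−2 = 0
n=5: ⌈1133/536⌉−⌈992/536⌉ = 3−2 = 1  ← one
n=6: ⌈1274/536⌉−⌈1133/536⌉ = 3−3 = 0
n=7: ⌈1415/536⌉−⌈1274/536⌉ = 3−3 = 0
n=8: ⌈1556/536⌉−⌈1415/536⌉ = 3−3 = 0
n=9: ⌈1697/536⌉−⌈1556/536⌉ = 4−3 = 1  ← one
n=10: ⌈1838/536⌉−⌈1697/536⌉ = 4−4 = 0
n=11: ⌈1979/536⌉−⌈1838/536⌉ = 4−4 = 0
n=12: ⌈2120/536⌉−⌈1979/536⌉ = 4−4 = 0
n=13: ⌈2261/536⌉−⌈2120/536⌉ = 5−4 = 1  ← one
n=14: ⌈2402/536⌉−⌈2261/536⌉ = 5−5 = 0
n=15: ⌈2543/536⌉−⌈2402/536⌉ = 5−5 = 0
n=16: ⌈2684/536⌉−⌈2543/536⌉ = 6−5 = 1  ← one
n=17: ⌈2825/536⌉−⌈2684/536⌉ = 6−6 = 0
n=18: ⌈2966/536⌉−⌈2825/536⌉ = 6−6 = 0
n=19: ⌈3107/536⌉−⌈2966/536⌉ = 6−6 = 0
n=20: ⌈3248/536⌉−⌈3107/536⌉ = 7−6 = 1  ← one
n=21: ⌈3389/536⌉−⌈3248/536⌉ = 7−7 = 0
n=22: ⌈3530/536⌉−⌈3389/536⌉ = 7−7 = 0
n=23: ⌈3671/536⌉−⌈3530/536⌉ = 7−7 = 0
n=24: ⌈3812/536⌉−⌈3671/536⌉ = 8−7 = 1  ← one
n=25: ⌈3953/536⌉−⌈3812/536⌉ = 8−8 = 0
n=26: ⌈4094/536⌉−⌈3953/536⌉ = 8−8 = 0
n=27: ⌈4235/536⌉−⌈4094/536⌉ = 8−8 = 0
n=28: ⌈4376/536⌉−⌈4235/536⌉ = 9−8 = 1  ← one
n=29: ⌈4517/536⌉−⌈4376/536⌉ = 9−9 = 0
n=30: ⌈4658/536⌉−⌈4517/536⌉ = 9−9 = 0
n=31: ⌈4799/536⌉−⌈4658/536⌉ = 9−9 = 0
n=32: ⌈4940/536⌉−⌈4799/536⌉ = 10−9 = 1  ← one
n=33: ⌈5081/536⌉−⌈4940/536⌉ = 10−10 = 0
n=34: ⌈5222/536⌉−⌈5081/536⌉ = 10−10 = 0
n=35: ⌈5363/536⌉−⌈5222/536⌉ = 11−10 = 1  ← one
n=36: ⌈5504/536⌉−⌈5363/536⌉ = 11−11 = 0
n=37: ⌈5645/536⌉−⌈5504/536⌉ = 11−11 = 0
n=38: ⌈5786/536⌉−⌈5645/536⌉ = 11−11 = 0
n=39: ⌈5927/536⌉−⌈5786/536⌉ = 12−11 = 1  ← one
positions of the first 11 ones: 1 5 9 13 16 20 24 28 32 35 39

1 5 9 13 16 20 24 28 32 35 39


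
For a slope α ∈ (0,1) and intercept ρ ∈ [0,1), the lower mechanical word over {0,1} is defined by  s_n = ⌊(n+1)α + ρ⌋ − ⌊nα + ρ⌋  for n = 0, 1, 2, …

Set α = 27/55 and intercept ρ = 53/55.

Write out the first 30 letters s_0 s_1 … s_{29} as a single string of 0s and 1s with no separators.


101010101010101010101010101010

n=0: ⌊(1·27+53)/55⌋ − ⌊(0·27+53)/55⌋ = ⌊80/55⌋ − ⌊53/55⌋ = 1 − 0 = 1
n=1: ⌊(2·27+53)/55⌋ − ⌊(1·27+53)/55⌋ = ⌊107/55⌋ − ⌊80/55⌋ = 1 − 1 = 0
n=2: ⌊(3·27+53)/55⌋ − ⌊(2·27+53)/55⌋ = ⌊134/55⌋ − ⌊107/55⌋ = 2 − 1 = 1
n=3: ⌊(4·27+53)/55⌋ − ⌊(3·27+53)/55⌋ = ⌊161/55⌋ − ⌊134/55⌋ = 2 − 2 = 0
n=4: ⌊(5·27+53)/55⌋ − ⌊(4·27+53)/55⌋ = ⌊188/55⌋ − ⌊161/55⌋ = 3 − 2 = 1
n=5: ⌊(6·27+53)/55⌋ − ⌊(5·27+53)/55⌋ = ⌊215/55⌋ − ⌊188/55⌋ = 3 − 3 = 0
n=6: ⌊(7·27+53)/55⌋ − ⌊(6·27+53)/55⌋ = ⌊242/55⌋ − ⌊215/55⌋ = 4 − 3 = 1
n=7: ⌊(8·27+53)/55⌋ − ⌊(7·27+53)/55⌋ = ⌊269/55⌋ − ⌊242/55⌋ = 4 − 4 = 0
n=8: ⌊(9·27+53)/55⌋ − ⌊(8·27+53)/55⌋ = ⌊296/55⌋ − ⌊269/55⌋ = 5 − 4 = 1
n=9: ⌊(10·27+53)/55⌋ − ⌊(9·27+53)/55⌋ = ⌊323/55⌋ − ⌊296/55⌋ = 5 − 5 = 0
n=10: ⌊(11·27+53)/55⌋ − ⌊(10·27+53)/55⌋ = ⌊350/55⌋ − ⌊323/55⌋ = 6 − 5 = 1
n=11: ⌊(12·27+53)/55⌋ − ⌊(11·27+53)/55⌋ = ⌊377/55⌋ − ⌊350/55⌋ = 6 − 6 = 0
n=12: ⌊(13·27+53)/55⌋ − ⌊(12·27+53)/55⌋ = ⌊404/55⌋ − ⌊377/55⌋ = 7 − 6 = 1
n=13: ⌊(14·27+53)/55⌋ − ⌊(13·27+53)/55⌋ = ⌊431/55⌋ − ⌊404/55⌋ = 7 − 7 = 0
n=14: ⌊(15·27+53)/55⌋ − ⌊(14·27+53)/55⌋ = ⌊458/55⌋ − ⌊431/55⌋ = 8 − 7 = 1
n=15: ⌊(16·27+53)/55⌋ − ⌊(15·27+53)/55⌋ = ⌊485/55⌋ − ⌊458/55⌋ = 8 − 8 = 0
n=16: ⌊(17·27+53)/55⌋ − ⌊(16·27+53)/55⌋ = ⌊512/55⌋ − ⌊485/55⌋ = 9 − 8 = 1
n=17: ⌊(18·27+53)/55⌋ − ⌊(17·27+53)/55⌋ = ⌊539/55⌋ − ⌊512/55⌋ = 9 − 9 = 0
n=18: ⌊(19·27+53)/55⌋ − ⌊(18·27+53)/55⌋ = ⌊566/55⌋ − ⌊539/55⌋ = 10 − 9 = 1
n=19: ⌊(20·27+53)/55⌋ − ⌊(19·27+53)/55⌋ = ⌊593/55⌋ − ⌊566/55⌋ = 10 − 10 = 0
n=20: ⌊(21·27+53)/55⌋ − ⌊(20·27+53)/55⌋ = ⌊620/55⌋ − ⌊593/55⌋ = 11 − 10 = 1
n=21: ⌊(22·27+53)/55⌋ − ⌊(21·27+53)/55⌋ = ⌊647/55⌋ − ⌊620/55⌋ = 11 − 11 = 0
n=22: ⌊(23·27+53)/55⌋ − ⌊(22·27+53)/55⌋ = ⌊674/55⌋ − ⌊647/55⌋ = 12 − 11 = 1
n=23: ⌊(24·27+53)/55⌋ − ⌊(23·27+53)/55⌋ = ⌊701/55⌋ − ⌊674/55⌋ = 12 − 12 = 0
n=24: ⌊(25·27+53)/55⌋ − ⌊(24·27+53)/55⌋ = ⌊728/55⌋ − ⌊701/55⌋ = 13 − 12 = 1
n=25: ⌊(26·27+53)/55⌋ − ⌊(25·27+53)/55⌋ = ⌊755/55⌋ − ⌊728/55⌋ = 13 − 13 = 0
n=26: ⌊(27·27+53)/55⌋ − ⌊(26·27+53)/55⌋ = ⌊782/55⌋ − ⌊755/55⌋ = 14 − 13 = 1
n=27: ⌊(28·27+53)/55⌋ − ⌊(27·27+53)/55⌋ = ⌊809/55⌋ − ⌊782/55⌋ = 14 − 14 = 0
n=28: ⌊(29·27+53)/55⌋ − ⌊(28·27+53)/55⌋ = ⌊836/55⌋ − ⌊809/55⌋ = 15 − 14 = 1
n=29: ⌊(30·27+53)/55⌋ − ⌊(29·27+53)/55⌋ = ⌊863/55⌋ − ⌊836/55⌋ = 15 − 15 = 0


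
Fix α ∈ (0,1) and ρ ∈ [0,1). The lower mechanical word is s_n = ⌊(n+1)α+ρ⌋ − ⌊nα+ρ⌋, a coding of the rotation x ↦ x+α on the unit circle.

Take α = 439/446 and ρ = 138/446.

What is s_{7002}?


1

(n+1)α + ρ = (7003·439 + 138) / 446 = 3074455/446
nα + ρ     = (7002·439 + 138) / 446 = 3074016/446
⌊3074455/446⌋ = 6893,  ⌊3074016/446⌋ = 6892
s_{7002} = 6893 − 6892 = 1


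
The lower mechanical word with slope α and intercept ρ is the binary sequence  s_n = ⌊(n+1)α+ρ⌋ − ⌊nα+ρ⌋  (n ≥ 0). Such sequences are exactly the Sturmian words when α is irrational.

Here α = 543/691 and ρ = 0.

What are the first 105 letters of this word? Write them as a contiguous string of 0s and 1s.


n=0: ⌊(1·543)/691⌋ − ⌊(0·543)/691⌋ = ⌊543/691⌋ − ⌊0/691⌋ = 0 − 0 = 0
n=1: ⌊(2·543)/691⌋ − ⌊(1·543)/691⌋ = ⌊1086/691⌋ − ⌊543/691⌋ = 1 − 0 = 1
n=2: ⌊(3·543)/691⌋ − ⌊(2·543)/691⌋ = ⌊1629/691⌋ − ⌊1086/691⌋ = 2 − 1 = 1
n=3: ⌊(4·543)/691⌋ − ⌊(3·543)/691⌋ = ⌊2172/691⌋ − ⌊1629/691⌋ = 3 − 2 = 1
n=4: ⌊(5·543)/691⌋ − ⌊(4·543)/691⌋ = ⌊2715/691⌋ − ⌊2172/691⌋ = 3 − 3 = 0
n=5: ⌊(6·543)/691⌋ − ⌊(5·543)/691⌋ = ⌊3258/691⌋ − ⌊2715/691⌋ = 4 − 3 = 1
n=6: ⌊(7·543)/691⌋ − ⌊(6·543)/691⌋ = ⌊3801/691⌋ − ⌊3258/691⌋ = 5 − 4 = 1
n=7: ⌊(8·543)/691⌋ − ⌊(7·543)/691⌋ = ⌊4344/691⌋ − ⌊3801/691⌋ = 6 − 5 = 1
n=8: ⌊(9·543)/691⌋ − ⌊(8·543)/691⌋ = ⌊4887/691⌋ − ⌊4344/691⌋ = 7 − 6 = 1
n=9: ⌊(10·543)/691⌋ − ⌊(9·543)/691⌋ = ⌊5430/691⌋ − ⌊4887/691⌋ = 7 − 7 = 0
n=10: ⌊(11·543)/691⌋ − ⌊(10·543)/691⌋ = ⌊5973/691⌋ − ⌊5430/691⌋ = 8 − 7 = 1
n=11: ⌊(12·543)/691⌋ − ⌊(11·543)/691⌋ = ⌊6516/691⌋ − ⌊5973/691⌋ = 9 − 8 = 1
n=12: ⌊(13·543)/691⌋ − ⌊(12·543)/691⌋ = ⌊7059/691⌋ − ⌊6516/691⌋ = 10 − 9 = 1
n=13: ⌊(14·543)/691⌋ − ⌊(13·543)/691⌋ = ⌊7602/691⌋ − ⌊7059/691⌋ = 11 − 10 = 1
n=14: ⌊(15·543)/691⌋ − ⌊(14·543)/691⌋ = ⌊8145/691⌋ − ⌊7602/691⌋ = 11 − 11 = 0
n=15: ⌊(16·543)/691⌋ − ⌊(15·543)/691⌋ = ⌊8688/691⌋ − ⌊8145/691⌋ = 12 − 11 = 1
n=16: ⌊(17·543)/691⌋ − ⌊(16·543)/691⌋ = ⌊9231/691⌋ − ⌊8688/691⌋ = 13 − 12 = 1
n=17: ⌊(18·543)/691⌋ − ⌊(17·543)/691⌋ = ⌊9774/691⌋ − ⌊9231/691⌋ = 14 − 13 = 1
n=18: ⌊(19·543)/691⌋ − ⌊(18·543)/691⌋ = ⌊10317/691⌋ − ⌊9774/691⌋ = 14 − 14 = 0
n=19: ⌊(20·543)/691⌋ − ⌊(19·543)/691⌋ = ⌊10860/691⌋ − ⌊10317/691⌋ = 15 − 14 = 1
n=20: ⌊(21·543)/691⌋ − ⌊(20·543)/691⌋ = ⌊11403/691⌋ − ⌊10860/691⌋ = 16 − 15 = 1
n=21: ⌊(22·543)/691⌋ − ⌊(21·543)/691⌋ = ⌊11946/691⌋ − ⌊11403/691⌋ = 17 − 16 = 1
n=22: ⌊(23·543)/691⌋ − ⌊(22·543)/691⌋ = ⌊12489/691⌋ − ⌊11946/691⌋ = 18 − 17 = 1
n=23: ⌊(24·543)/691⌋ − ⌊(23·543)/691⌋ = ⌊13032/691⌋ − ⌊12489/691⌋ = 18 − 18 = 0
n=24: ⌊(25·543)/691⌋ − ⌊(24·543)/691⌋ = ⌊13575/691⌋ − ⌊13032/691⌋ = 19 − 18 = 1
n=25: ⌊(26·543)/691⌋ − ⌊(25·543)/691⌋ = ⌊14118/691⌋ − ⌊13575/691⌋ = 20 − 19 = 1
n=26: ⌊(27·543)/691⌋ − ⌊(26·543)/691⌋ = ⌊14661/691⌋ − ⌊14118/691⌋ = 21 − 20 = 1
n=27: ⌊(28·543)/691⌋ − ⌊(27·543)/691⌋ = ⌊15204/691⌋ − ⌊14661/691⌋ = 22 − 21 = 1
n=28: ⌊(29·543)/691⌋ − ⌊(28·543)/691⌋ = ⌊15747/691⌋ − ⌊15204/691⌋ = 22 − 22 = 0
n=29: ⌊(30·543)/691⌋ − ⌊(29·543)/691⌋ = ⌊16290/691⌋ − ⌊15747/691⌋ = 23 − 22 = 1
n=30: ⌊(31·543)/691⌋ − ⌊(30·543)/691⌋ = ⌊16833/691⌋ − ⌊16290/691⌋ = 24 − 23 = 1
n=31: ⌊(32·543)/691⌋ − ⌊(31·543)/691⌋ = ⌊17376/691⌋ − ⌊16833/691⌋ = 25 − 24 = 1
n=32: ⌊(33·543)/691⌋ − ⌊(32·543)/691⌋ = ⌊17919/691⌋ − ⌊17376/691⌋ = 25 − 25 = 0
n=33: ⌊(34·543)/691⌋ − ⌊(33·543)/691⌋ = ⌊18462/691⌋ − ⌊17919/691⌋ = 26 − 25 = 1
n=34: ⌊(35·543)/691⌋ − ⌊(34·543)/691⌋ = ⌊19005/691⌋ − ⌊18462/691⌋ = 27 − 26 = 1
n=35: ⌊(36·543)/691⌋ − ⌊(35·543)/691⌋ = ⌊19548/691⌋ − ⌊19005/691⌋ = 28 − 27 = 1
n=36: ⌊(37·543)/691⌋ − ⌊(36·543)/691⌋ = ⌊20091/691⌋ − ⌊19548/691⌋ = 29 − 28 = 1
n=37: ⌊(38·543)/691⌋ − ⌊(37·543)/691⌋ = ⌊20634/691⌋ − ⌊20091/691⌋ = 29 − 29 = 0
n=38: ⌊(39·543)/691⌋ − ⌊(38·543)/691⌋ = ⌊21177/691⌋ − ⌊20634/691⌋ = 30 − 29 = 1
n=39: ⌊(40·543)/691⌋ − ⌊(39·543)/691⌋ = ⌊21720/691⌋ − ⌊21177/691⌋ = 31 − 30 = 1
n=40: ⌊(41·543)/691⌋ − ⌊(40·543)/691⌋ = ⌊22263/691⌋ − ⌊21720/691⌋ = 32 − 31 = 1
n=41: ⌊(42·543)/691⌋ − ⌊(41·543)/691⌋ = ⌊22806/691⌋ − ⌊22263/691⌋ = 33 − 32 = 1
n=42: ⌊(43·543)/691⌋ − ⌊(42·543)/691⌋ = ⌊23349/691⌋ − ⌊22806/691⌋ = 33 − 33 = 0
n=43: ⌊(44·543)/691⌋ − ⌊(43·543)/691⌋ = ⌊23892/691⌋ − ⌊23349/691⌋ = 34 − 33 = 1
n=44: ⌊(45·543)/691⌋ − ⌊(44·543)/691⌋ = ⌊24435/691⌋ − ⌊23892/691⌋ = 35 − 34 = 1
n=45: ⌊(46·543)/691⌋ − ⌊(45·543)/691⌋ = ⌊24978/691⌋ − ⌊24435/691⌋ = 36 − 35 = 1
n=46: ⌊(47·543)/691⌋ − ⌊(46·543)/691⌋ = ⌊25521/691⌋ − ⌊24978/691⌋ = 36 − 36 = 0
n=47: ⌊(48·543)/691⌋ − ⌊(47·543)/691⌋ = ⌊26064/691⌋ − ⌊25521/691⌋ = 37 − 36 = 1
n=48: ⌊(49·543)/691⌋ − ⌊(48·543)/691⌋ = ⌊26607/691⌋ − ⌊26064/691⌋ = 38 − 37 = 1
n=49: ⌊(50·543)/691⌋ − ⌊(49·543)/691⌋ = ⌊27150/691⌋ − ⌊26607/691⌋ = 39 − 38 = 1
n=50: ⌊(51·543)/691⌋ − ⌊(50·543)/691⌋ = ⌊27693/691⌋ − ⌊27150/691⌋ = 40 − 39 = 1
n=51: ⌊(52·543)/691⌋ − ⌊(51·543)/691⌋ = ⌊28236/691⌋ − ⌊27693/691⌋ = 40 − 40 = 0
n=52: ⌊(53·543)/691⌋ − ⌊(52·543)/691⌋ = ⌊28779/691⌋ − ⌊28236/691⌋ = 41 − 40 = 1
n=53: ⌊(54·543)/691⌋ − ⌊(53·543)/691⌋ = ⌊29322/691⌋ − ⌊28779/691⌋ = 42 − 41 = 1
n=54: ⌊(55·543)/691⌋ − ⌊(54·543)/691⌋ = ⌊29865/691⌋ − ⌊29322/691⌋ = 43 − 42 = 1
n=55: ⌊(56·543)/691⌋ − ⌊(55·543)/691⌋ = ⌊30408/691⌋ − ⌊29865/691⌋ = 44 − 43 = 1
n=56: ⌊(57·543)/691⌋ − ⌊(56·543)/691⌋ = ⌊30951/691⌋ − ⌊30408/691⌋ = 44 − 44 = 0
n=57: ⌊(58·543)/691⌋ − ⌊(57·543)/691⌋ = ⌊31494/691⌋ − ⌊30951/691⌋ = 45 − 44 = 1
n=58: ⌊(59·543)/691⌋ − ⌊(58·543)/691⌋ = ⌊32037/691⌋ − ⌊31494/691⌋ = 46 − 45 = 1
n=59: ⌊(60·543)/691⌋ − ⌊(59·543)/691⌋ = ⌊32580/691⌋ − ⌊32037/691⌋ = 47 − 46 = 1
n=60: ⌊(61·543)/691⌋ − ⌊(60·543)/691⌋ = ⌊33123/691⌋ − ⌊32580/691⌋ = 47 − 47 = 0
n=61: ⌊(62·543)/691⌋ − ⌊(61·543)/691⌋ = ⌊33666/691⌋ − ⌊33123/691⌋ = 48 − 47 = 1
n=62: ⌊(63·543)/691⌋ − ⌊(62·543)/691⌋ = ⌊34209/691⌋ − ⌊33666/691⌋ = 49 − 48 = 1
n=63: ⌊(64·543)/691⌋ − ⌊(63·543)/691⌋ = ⌊34752/691⌋ − ⌊34209/691⌋ = 50 − 49 = 1
n=64: ⌊(65·543)/691⌋ − ⌊(64·543)/691⌋ = ⌊35295/691⌋ − ⌊34752/691⌋ = 51 − 50 = 1
n=65: ⌊(66·543)/691⌋ − ⌊(65·543)/691⌋ = ⌊35838/691⌋ − ⌊35295/691⌋ = 51 − 51 = 0
n=66: ⌊(67·543)/691⌋ − ⌊(66·543)/691⌋ = ⌊36381/691⌋ − ⌊35838/691⌋ = 52 − 51 = 1
n=67: ⌊(68·543)/691⌋ − ⌊(67·543)/691⌋ = ⌊36924/691⌋ − ⌊36381/691⌋ = 53 − 52 = 1
n=68: ⌊(69·543)/691⌋ − ⌊(68·543)/691⌋ = ⌊37467/691⌋ − ⌊36924/691⌋ = 54 − 53 = 1
n=69: ⌊(70·543)/691⌋ − ⌊(69·543)/691⌋ = ⌊38010/691⌋ − ⌊37467/691⌋ = 55 − 54 = 1
n=70: ⌊(71·543)/691⌋ − ⌊(70·543)/691⌋ = ⌊38553/691⌋ − ⌊38010/691⌋ = 55 − 55 = 0
n=71: ⌊(72·543)/691⌋ − ⌊(71·543)/691⌋ = ⌊39096/691⌋ − ⌊38553/691⌋ = 56 − 55 = 1
n=72: ⌊(73·543)/691⌋ − ⌊(72·543)/691⌋ = ⌊39639/691⌋ − ⌊39096/691⌋ = 57 − 56 = 1
n=73: ⌊(74·543)/691⌋ − ⌊(73·543)/691⌋ = ⌊40182/691⌋ − ⌊39639/691⌋ = 58 − 57 = 1
n=74: ⌊(75·543)/691⌋ − ⌊(74·543)/691⌋ = ⌊40725/691⌋ − ⌊40182/691⌋ = 58 − 58 = 0
n=75: ⌊(76·543)/691⌋ − ⌊(75·543)/691⌋ = ⌊41268/691⌋ − ⌊40725/691⌋ = 59 − 58 = 1
n=76: ⌊(77·543)/691⌋ − ⌊(76·543)/691⌋ = ⌊41811/691⌋ − ⌊41268/691⌋ = 60 − 59 = 1
n=77: ⌊(78·543)/691⌋ − ⌊(77·543)/691⌋ = ⌊42354/691⌋ − ⌊41811/691⌋ = 61 − 60 = 1
n=78: ⌊(79·543)/691⌋ − ⌊(78·543)/691⌋ = ⌊42897/691⌋ − ⌊42354/691⌋ = 62 − 61 = 1
n=79: ⌊(80·543)/691⌋ − ⌊(79·543)/691⌋ = ⌊43440/691⌋ − ⌊42897/691⌋ = 62 − 62 = 0
n=80: ⌊(81·543)/691⌋ − ⌊(80·543)/691⌋ = ⌊43983/691⌋ − ⌊43440/691⌋ = 63 − 62 = 1
n=81: ⌊(82·543)/691⌋ − ⌊(81·543)/691⌋ = ⌊44526/691⌋ − ⌊43983/691⌋ = 64 − 63 = 1
n=82: ⌊(83·543)/691⌋ − ⌊(82·543)/691⌋ = ⌊45069/691⌋ − ⌊44526/691⌋ = 65 − 64 = 1
n=83: ⌊(84·543)/691⌋ − ⌊(83·543)/691⌋ = ⌊45612/691⌋ − ⌊45069/691⌋ = 66 − 65 = 1
n=84: ⌊(85·543)/691⌋ − ⌊(84·543)/691⌋ = ⌊46155/691⌋ − ⌊45612/691⌋ = 66 − 66 = 0
n=85: ⌊(86·543)/691⌋ − ⌊(85·543)/691⌋ = ⌊46698/691⌋ − ⌊46155/691⌋ = 67 − 66 = 1
n=86: ⌊(87·543)/691⌋ − ⌊(86·543)/691⌋ = ⌊47241/691⌋ − ⌊46698/691⌋ = 68 − 67 = 1
n=87: ⌊(88·543)/691⌋ − ⌊(87·543)/691⌋ = ⌊47784/691⌋ − ⌊47241/691⌋ = 69 − 68 = 1
n=88: ⌊(89·543)/691⌋ − ⌊(88·543)/691⌋ = ⌊48327/691⌋ − ⌊47784/691⌋ = 69 − 69 = 0
n=89: ⌊(90·543)/691⌋ − ⌊(89·543)/691⌋ = ⌊48870/691⌋ − ⌊48327/691⌋ = 70 − 69 = 1
n=90: ⌊(91·543)/691⌋ − ⌊(90·543)/691⌋ = ⌊49413/691⌋ − ⌊48870/691⌋ = 71 − 70 = 1
n=91: ⌊(92·543)/691⌋ − ⌊(91·543)/691⌋ = ⌊49956/691⌋ − ⌊49413/691⌋ = 72 − 71 = 1
n=92: ⌊(93·543)/691⌋ − ⌊(92·543)/691⌋ = ⌊50499/691⌋ − ⌊49956/691⌋ = 73 − 72 = 1
n=93: ⌊(94·543)/691⌋ − ⌊(93·543)/691⌋ = ⌊51042/691⌋ − ⌊50499/691⌋ = 73 − 73 = 0
n=94: ⌊(95·543)/691⌋ − ⌊(94·543)/691⌋ = ⌊51585/691⌋ − ⌊51042/691⌋ = 74 − 73 = 1
n=95: ⌊(96·543)/691⌋ − ⌊(95·543)/691⌋ = ⌊52128/691⌋ − ⌊51585/691⌋ = 75 − 74 = 1
n=96: ⌊(97·543)/691⌋ − ⌊(96·543)/691⌋ = ⌊52671/691⌋ − ⌊52128/691⌋ = 76 − 75 = 1
n=97: ⌊(98·543)/691⌋ − ⌊(97·543)/691⌋ = ⌊53214/691⌋ − ⌊52671/691⌋ = 77 − 76 = 1
n=98: ⌊(99·543)/691⌋ − ⌊(98·543)/691⌋ = ⌊53757/691⌋ − ⌊53214/691⌋ = 77 − 77 = 0
n=99: ⌊(100·543)/691⌋ − ⌊(99·543)/691⌋ = ⌊54300/691⌋ − ⌊53757/691⌋ = 78 − 77 = 1
n=100: ⌊(101·543)/691⌋ − ⌊(100·543)/691⌋ = ⌊54843/691⌋ − ⌊54300/691⌋ = 79 − 78 = 1
n=101: ⌊(102·543)/691⌋ − ⌊(101·543)/691⌋ = ⌊55386/691⌋ − ⌊54843/691⌋ = 80 − 79 = 1
n=102: ⌊(103·543)/691⌋ − ⌊(102·543)/691⌋ = ⌊55929/691⌋ − ⌊55386/691⌋ = 80 − 80 = 0
n=103: ⌊(104·543)/691⌋ − ⌊(103·543)/691⌋ = ⌊56472/691⌋ − ⌊55929/691⌋ = 81 − 80 = 1
n=104: ⌊(105·543)/691⌋ − ⌊(104·543)/691⌋ = ⌊57015/691⌋ − ⌊56472/691⌋ = 82 − 81 = 1

011101111011110111011110111101110111101111011101111011110111011110111101110111101111011101111011110111011


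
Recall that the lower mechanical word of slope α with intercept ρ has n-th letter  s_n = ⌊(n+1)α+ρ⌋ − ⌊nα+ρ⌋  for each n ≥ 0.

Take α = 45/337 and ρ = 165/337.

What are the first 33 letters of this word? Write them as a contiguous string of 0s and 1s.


000100000001000000100000001000000

n=0: ⌊(1·45+165)/337⌋ − ⌊(0·45+165)/337⌋ = ⌊210/337⌋ − ⌊165/337⌋ = 0 − 0 = 0
n=1: ⌊(2·45+165)/337⌋ − ⌊(1·45+165)/337⌋ = ⌊255/337⌋ − ⌊210/337⌋ = 0 − 0 = 0
n=2: ⌊(3·45+165)/337⌋ − ⌊(2·45+165)/337⌋ = ⌊300/337⌋ − ⌊255/337⌋ = 0 − 0 = 0
n=3: ⌊(4·45+165)/337⌋ − ⌊(3·45+165)/337⌋ = ⌊345/337⌋ − ⌊300/337⌋ = 1 − 0 = 1
n=4: ⌊(5·45+165)/337⌋ − ⌊(4·45+165)/337⌋ = ⌊390/337⌋ − ⌊345/337⌋ = 1 − 1 = 0
n=5: ⌊(6·45+165)/337⌋ − ⌊(5·45+165)/337⌋ = ⌊435/337⌋ − ⌊390/337⌋ = 1 − 1 = 0
n=6: ⌊(7·45+165)/337⌋ − ⌊(6·45+165)/337⌋ = ⌊480/337⌋ − ⌊435/337⌋ = 1 − 1 = 0
n=7: ⌊(8·45+165)/337⌋ − ⌊(7·45+165)/337⌋ = ⌊525/337⌋ − ⌊480/337⌋ = 1 − 1 = 0
n=8: ⌊(9·45+165)/337⌋ − ⌊(8·45+165)/337⌋ = ⌊570/337⌋ − ⌊525/337⌋ = 1 − 1 = 0
n=9: ⌊(10·45+165)/337⌋ − ⌊(9·45+165)/337⌋ = ⌊615/337⌋ − ⌊570/337⌋ = 1 − 1 = 0
n=10: ⌊(11·45+165)/337⌋ − ⌊(10·45+165)/337⌋ = ⌊660/337⌋ − ⌊615/337⌋ = 1 − 1 = 0
n=11: ⌊(12·45+165)/337⌋ − ⌊(11·45+165)/337⌋ = ⌊705/337⌋ − ⌊660/337⌋ = 2 − 1 = 1
n=12: ⌊(13·45+165)/337⌋ − ⌊(12·45+165)/337⌋ = ⌊750/337⌋ − ⌊705/337⌋ = 2 − 2 = 0
n=13: ⌊(14·45+165)/337⌋ − ⌊(13·45+165)/337⌋ = ⌊795/337⌋ − ⌊750/337⌋ = 2 − 2 = 0
n=14: ⌊(15·45+165)/337⌋ − ⌊(14·45+165)/337⌋ = ⌊840/337⌋ − ⌊795/337⌋ = 2 − 2 = 0
n=15: ⌊(16·45+165)/337⌋ − ⌊(15·45+165)/337⌋ = ⌊885/337⌋ − ⌊840/337⌋ = 2 − 2 = 0
n=16: ⌊(17·45+165)/337⌋ − ⌊(16·45+165)/337⌋ = ⌊930/337⌋ − ⌊885/337⌋ = 2 − 2 = 0
n=17: ⌊(18·45+165)/337⌋ − ⌊(17·45+165)/337⌋ = ⌊975/337⌋ − ⌊930/337⌋ = 2 − 2 = 0
n=18: ⌊(19·45+165)/337⌋ − ⌊(18·45+165)/337⌋ = ⌊1020/337⌋ − ⌊975/337⌋ = 3 − 2 = 1
n=19: ⌊(20·45+165)/337⌋ − ⌊(19·45+165)/337⌋ = ⌊1065/337⌋ − ⌊1020/337⌋ = 3 − 3 = 0
n=20: ⌊(21·45+165)/337⌋ − ⌊(20·45+165)/337⌋ = ⌊1110/337⌋ − ⌊1065/337⌋ = 3 − 3 = 0
n=21: ⌊(22·45+165)/337⌋ − ⌊(21·45+165)/337⌋ = ⌊1155/337⌋ − ⌊1110/337⌋ = 3 − 3 = 0
n=22: ⌊(23·45+165)/337⌋ − ⌊(22·45+165)/337⌋ = ⌊1200/337⌋ − ⌊1155/337⌋ = 3 − 3 = 0
n=23: ⌊(24·45+165)/337⌋ − ⌊(23·45+165)/337⌋ = ⌊1245/337⌋ − ⌊1200/337⌋ = 3 − 3 = 0
n=24: ⌊(25·45+165)/337⌋ − ⌊(24·45+165)/337⌋ = ⌊1290/337⌋ − ⌊1245/337⌋ = 3 − 3 = 0
n=25: ⌊(26·45+165)/337⌋ − ⌊(25·45+165)/337⌋ = ⌊1335/337⌋ − ⌊1290/337⌋ = 3 − 3 = 0
n=26: ⌊(27·45+165)/337⌋ − ⌊(26·45+165)/337⌋ = ⌊1380/337⌋ − ⌊1335/337⌋ = 4 − 3 = 1
n=27: ⌊(28·45+165)/337⌋ − ⌊(27·45+165)/337⌋ = ⌊1425/337⌋ − ⌊1380/337⌋ = 4 − 4 = 0
n=28: ⌊(29·45+165)/337⌋ − ⌊(28·45+165)/337⌋ = ⌊1470/337⌋ − ⌊1425/337⌋ = 4 − 4 = 0
n=29: ⌊(30·45+165)/337⌋ − ⌊(29·45+165)/337⌋ = ⌊1515/337⌋ − ⌊1470/337⌋ = 4 − 4 = 0
n=30: ⌊(31·45+165)/337⌋ − ⌊(30·45+165)/337⌋ = ⌊1560/337⌋ − ⌊1515/337⌋ = 4 − 4 = 0
n=31: ⌊(32·45+165)/337⌋ − ⌊(31·45+165)/337⌋ = ⌊1605/337⌋ − ⌊1560/337⌋ = 4 − 4 = 0
n=32: ⌊(33·45+165)/337⌋ − ⌊(32·45+165)/337⌋ = ⌊1650/337⌋ − ⌊1605/337⌋ = 4 − 4 = 0


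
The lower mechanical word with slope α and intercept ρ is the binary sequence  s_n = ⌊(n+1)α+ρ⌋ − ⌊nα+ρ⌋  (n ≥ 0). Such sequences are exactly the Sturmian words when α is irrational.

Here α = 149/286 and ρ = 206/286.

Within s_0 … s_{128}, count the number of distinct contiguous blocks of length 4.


t_n = ⌊(n·149+206)/286⌋ for n = 0 … 129:
  n=0…9: ⌊206/286⌋=0 ⌊355/286⌋=1 ⌊504/286⌋=1 ⌊653/286⌋=2 ⌊802/286⌋=2 ⌊951/286⌋=3 ⌊1100/286⌋=3 ⌊1249/286⌋=4 ⌊1398/286⌋=4 ⌊1547/286⌋=5
  n=10…19: ⌊1696/286⌋=5 ⌊1845/286⌋=6 ⌊1994/286⌋=6 ⌊2143/286⌋=7 ⌊2292/286⌋=8 ⌊2441/286⌋=8 ⌊2590/286⌋=9 ⌊2739/286⌋=9 ⌊2888/286⌋=10 ⌊3037/286⌋=10
  n=20…29: ⌊3186/286⌋=11 ⌊3335/286⌋=11 ⌊3484/286⌋=12 ⌊3633/286⌋=12 ⌊3782/286⌋=13 ⌊3931/286⌋=13 ⌊4080/286⌋=14 ⌊4229/286⌋=14 ⌊4378/286⌋=15 ⌊4527/286⌋=15
  n=30…39: ⌊4676/286⌋=16 ⌊4825/286⌋=16 ⌊4974/286⌋=17 ⌊5123/286⌋=17 ⌊5272/286⌋=18 ⌊5421/286⌋=18 ⌊5570/286⌋=19 ⌊5719/286⌋=19 ⌊5868/286⌋=20 ⌊6017/286⌋=21
  n=40…49: ⌊6166/286⌋=21 ⌊6315/286⌋=22 ⌊6464/286⌋=22 ⌊6613/286⌋=23 ⌊6762/286⌋=23 ⌊6911/286⌋=24 ⌊7060/286⌋=24 ⌊7209/286⌋=25 ⌊7358/286⌋=25 ⌊7507/286⌋=26
  n=50…59: ⌊7656/286⌋=26 ⌊7805/286⌋=27 ⌊7954/286⌋=27 ⌊8103/286⌋=28 ⌊8252/286⌋=28 ⌊8401/286⌋=29 ⌊8550/286⌋=29 ⌊8699/286⌋=30 ⌊8848/286⌋=30 ⌊8997/286⌋=31
  n=60…69: ⌊9146/286⌋=31 ⌊9295/286⌋=32 ⌊9444/286⌋=33 ⌊9593/286⌋=33 ⌊9742/286⌋=34 ⌊9891/286⌋=34 ⌊10040/286⌋=35 ⌊10189/286⌋=35 ⌊10338/286⌋=36 ⌊10487/286⌋=36
  n=70…79: ⌊10636/286⌋=37 ⌊10785/286⌋=37 ⌊10934/286⌋=38 ⌊11083/286⌋=38 ⌊11232/286⌋=39 ⌊11381/286⌋=39 ⌊11530/286⌋=40 ⌊11679/286⌋=40 ⌊11828/286⌋=41 ⌊11977/286⌋=41
  n=80…89: ⌊12126/286⌋=42 ⌊12275/286⌋=42 ⌊12424/286⌋=43 ⌊12573/286⌋=43 ⌊12722/286⌋=44 ⌊12871/286⌋=45 ⌊13020/286⌋=45 ⌊13169/286⌋=46 ⌊13318/286⌋=46 ⌊13467/286⌋=47
  n=90…99: ⌊13616/286⌋=47 ⌊13765/286⌋=48 ⌊13914/286⌋=48 ⌊14063/286⌋=49 ⌊14212/286⌋=49 ⌊14361/286⌋=50 ⌊14510/286⌋=50 ⌊14659/286⌋=51 ⌊14808/286⌋=51 ⌊14957/286⌋=52
  n=100…109: ⌊15106/286⌋=52 ⌊15255/286⌋=53 ⌊15404/286⌋=53 ⌊15553/286⌋=54 ⌊15702/286⌋=54 ⌊15851/286⌋=55 ⌊16000/286⌋=55 ⌊16149/286⌋=56 ⌊16298/286⌋=56 ⌊16447/286⌋=57
  n=110…119: ⌊16596/286⌋=58 ⌊16745/286⌋=58 ⌊16894/286⌋=59 ⌊17043/286⌋=59 ⌊17192/286⌋=60 ⌊17341/286⌋=60 ⌊17490/286⌋=61 ⌊17639/286⌋=61 ⌊17788/286⌋=62 ⌊17937/286⌋=62
  n=120…129: ⌊18086/286⌋=63 ⌊18235/286⌋=63 ⌊18384/286⌋=64 ⌊18533/286⌋=64 ⌊18682/286⌋=65 ⌊18831/286⌋=65 ⌊18980/286⌋=66 ⌊19129/286⌋=66 ⌊19278/286⌋=67 ⌊19427/286⌋=67
s_n = t_(n+1) − t_n for n = 0 … 128 gives
prefix = 101010101010110101010101010101010101011010101010101010101010110101010101010101010101101010101010101010101010110101010101010101010
slide a length-4 window over [0..3] … [125..128] (126 windows); first occurrence of each distinct factor:
  [  0..  3] 1010
  [  1..  4] 0101
  [ 10.. 13] 1011
  [ 11.. 14] 0110
  [ 12.. 15] 1101
  (the other 121 windows repeat one of these)
distinct factors: {0101, 0110, 1010, 1011, 1101}
count = 5  (Sturmian bound for length 4 is 5)

5


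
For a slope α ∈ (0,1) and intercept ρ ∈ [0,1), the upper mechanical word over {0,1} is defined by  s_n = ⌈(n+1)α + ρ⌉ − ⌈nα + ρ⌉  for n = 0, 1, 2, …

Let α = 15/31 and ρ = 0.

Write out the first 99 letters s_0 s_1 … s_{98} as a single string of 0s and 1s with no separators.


n=0: ⌈(1·15)/31⌉ − ⌈(0·15)/31⌉ = ⌈15/31⌉ − ⌈0/31⌉ = 1 − 0 = 1
n=1: ⌈(2·15)/31⌉ − ⌈(1·15)/31⌉ = ⌈30/31⌉ − ⌈15/31⌉ = 1 − 1 = 0
n=2: ⌈(3·15)/31⌉ − ⌈(2·15)/31⌉ = ⌈45/31⌉ − ⌈30/31⌉ = 2 − 1 = 1
n=3: ⌈(4·15)/31⌉ − ⌈(3·15)/31⌉ = ⌈60/31⌉ − ⌈45/31⌉ = 2 − 2 = 0
n=4: ⌈(5·15)/31⌉ − ⌈(4·15)/31⌉ = ⌈75/31⌉ − ⌈60/31⌉ = 3 − 2 = 1
n=5: ⌈(6·15)/31⌉ − ⌈(5·15)/31⌉ = ⌈90/31⌉ − ⌈75/31⌉ = 3 − 3 = 0
n=6: ⌈(7·15)/31⌉ − ⌈(6·15)/31⌉ = ⌈105/31⌉ − ⌈90/31⌉ = 4 − 3 = 1
n=7: ⌈(8·15)/31⌉ − ⌈(7·15)/31⌉ = ⌈120/31⌉ − ⌈105/31⌉ = 4 − 4 = 0
n=8: ⌈(9·15)/31⌉ − ⌈(8·15)/31⌉ = ⌈135/31⌉ − ⌈120/31⌉ = 5 − 4 = 1
n=9: ⌈(10·15)/31⌉ − ⌈(9·15)/31⌉ = ⌈150/31⌉ − ⌈135/31⌉ = 5 − 5 = 0
n=10: ⌈(11·15)/31⌉ − ⌈(10·15)/31⌉ = ⌈165/31⌉ − ⌈150/31⌉ = 6 − 5 = 1
n=11: ⌈(12·15)/31⌉ − ⌈(11·15)/31⌉ = ⌈180/31⌉ − ⌈165/31⌉ = 6 − 6 = 0
n=12: ⌈(13·15)/31⌉ − ⌈(12·15)/31⌉ = ⌈195/31⌉ − ⌈180/31⌉ = 7 − 6 = 1
n=13: ⌈(14·15)/31⌉ − ⌈(13·15)/31⌉ = ⌈210/31⌉ − ⌈195/31⌉ = 7 − 7 = 0
n=14: ⌈(15·15)/31⌉ − ⌈(14·15)/31⌉ = ⌈225/31⌉ − ⌈210/31⌉ = 8 − 7 = 1
n=15: ⌈(16·15)/31⌉ − ⌈(15·15)/31⌉ = ⌈240/31⌉ − ⌈225/31⌉ = 8 − 8 = 0
n=16: ⌈(17·15)/31⌉ − ⌈(16·15)/31⌉ = ⌈255/31⌉ − ⌈240/31⌉ = 9 − 8 = 1
n=17: ⌈(18·15)/31⌉ − ⌈(17·15)/31⌉ = ⌈270/31⌉ − ⌈255/31⌉ = 9 − 9 = 0
n=18: ⌈(19·15)/31⌉ − ⌈(18·15)/31⌉ = ⌈285/31⌉ − ⌈270/31⌉ = 10 − 9 = 1
n=19: ⌈(20·15)/31⌉ − ⌈(19·15)/31⌉ = ⌈300/31⌉ − ⌈285/31⌉ = 10 − 10 = 0
n=20: ⌈(21·15)/31⌉ − ⌈(20·15)/31⌉ = ⌈315/31⌉ − ⌈300/31⌉ = 11 − 10 = 1
n=21: ⌈(22·15)/31⌉ − ⌈(21·15)/31⌉ = ⌈330/31⌉ − ⌈315/31⌉ = 11 − 11 = 0
n=22: ⌈(23·15)/31⌉ − ⌈(22·15)/31⌉ = ⌈345/31⌉ − ⌈330/31⌉ = 12 − 11 = 1
n=23: ⌈(24·15)/31⌉ − ⌈(23·15)/31⌉ = ⌈360/31⌉ − ⌈345/31⌉ = 12 − 12 = 0
n=24: ⌈(25·15)/31⌉ − ⌈(24·15)/31⌉ = ⌈375/31⌉ − ⌈360/31⌉ = 13 − 12 = 1
n=25: ⌈(26·15)/31⌉ − ⌈(25·15)/31⌉ = ⌈390/31⌉ − ⌈375/31⌉ = 13 − 13 = 0
n=26: ⌈(27·15)/31⌉ − ⌈(26·15)/31⌉ = ⌈405/31⌉ − ⌈390/31⌉ = 14 − 13 = 1
n=27: ⌈(28·15)/31⌉ − ⌈(27·15)/31⌉ = ⌈420/31⌉ − ⌈405/31⌉ = 14 − 14 = 0
n=28: ⌈(29·15)/31⌉ − ⌈(28·15)/31⌉ = ⌈435/31⌉ − ⌈420/31⌉ = 15 − 14 = 1
n=29: ⌈(30·15)/31⌉ − ⌈(29·15)/31⌉ = ⌈450/31⌉ − ⌈435/31⌉ = 15 − 15 = 0
n=30: ⌈(31·15)/31⌉ − ⌈(30·15)/31⌉ = ⌈465/31⌉ − ⌈450/31⌉ = 15 − 15 = 0
n=31: ⌈(32·15)/31⌉ − ⌈(31·15)/31⌉ = ⌈480/31⌉ − ⌈465/31⌉ = 16 − 15 = 1
n=32: ⌈(33·15)/31⌉ − ⌈(32·15)/31⌉ = ⌈495/31⌉ − ⌈480/31⌉ = 16 − 16 = 0
n=33: ⌈(34·15)/31⌉ − ⌈(33·15)/31⌉ = ⌈510/31⌉ − ⌈495/31⌉ = 17 − 16 = 1
n=34: ⌈(35·15)/31⌉ − ⌈(34·15)/31⌉ = ⌈525/31⌉ − ⌈510/31⌉ = 17 − 17 = 0
n=35: ⌈(36·15)/31⌉ − ⌈(35·15)/31⌉ = ⌈540/31⌉ − ⌈525/31⌉ = 18 − 17 = 1
n=36: ⌈(37·15)/31⌉ − ⌈(36·15)/31⌉ = ⌈555/31⌉ − ⌈540/31⌉ = 18 − 18 = 0
n=37: ⌈(38·15)/31⌉ − ⌈(37·15)/31⌉ = ⌈570/31⌉ − ⌈555/31⌉ = 19 − 18 = 1
n=38: ⌈(39·15)/31⌉ − ⌈(38·15)/31⌉ = ⌈585/31⌉ − ⌈570/31⌉ = 19 − 19 = 0
n=39: ⌈(40·15)/31⌉ − ⌈(39·15)/31⌉ = ⌈600/31⌉ − ⌈585/31⌉ = 20 − 19 = 1
n=40: ⌈(41·15)/31⌉ − ⌈(40·15)/31⌉ = ⌈615/31⌉ − ⌈600/31⌉ = 20 − 20 = 0
n=41: ⌈(42·15)/31⌉ − ⌈(41·15)/31⌉ = ⌈630/31⌉ − ⌈615/31⌉ = 21 − 20 = 1
n=42: ⌈(43·15)/31⌉ − ⌈(42·15)/31⌉ = ⌈645/31⌉ − ⌈630/31⌉ = 21 − 21 = 0
n=43: ⌈(44·15)/31⌉ − ⌈(43·15)/31⌉ = ⌈660/31⌉ − ⌈645/31⌉ = 22 − 21 = 1
n=44: ⌈(45·15)/31⌉ − ⌈(44·15)/31⌉ = ⌈675/31⌉ − ⌈660/31⌉ = 22 − 22 = 0
n=45: ⌈(46·15)/31⌉ − ⌈(45·15)/31⌉ = ⌈690/31⌉ − ⌈675/31⌉ = 23 − 22 = 1
n=46: ⌈(47·15)/31⌉ − ⌈(46·15)/31⌉ = ⌈705/31⌉ − ⌈690/31⌉ = 23 − 23 = 0
n=47: ⌈(48·15)/31⌉ − ⌈(47·15)/31⌉ = ⌈720/31⌉ − ⌈705/31⌉ = 24 − 23 = 1
n=48: ⌈(49·15)/31⌉ − ⌈(48·15)/31⌉ = ⌈735/31⌉ − ⌈720/31⌉ = 24 − 24 = 0
n=49: ⌈(50·15)/31⌉ − ⌈(49·15)/31⌉ = ⌈750/31⌉ − ⌈735/31⌉ = 25 − 24 = 1
n=50: ⌈(51·15)/31⌉ − ⌈(50·15)/31⌉ = ⌈765/31⌉ − ⌈750/31⌉ = 25 − 25 = 0
n=51: ⌈(52·15)/31⌉ − ⌈(51·15)/31⌉ = ⌈780/31⌉ − ⌈765/31⌉ = 26 − 25 = 1
n=52: ⌈(53·15)/31⌉ − ⌈(52·15)/31⌉ = ⌈795/31⌉ − ⌈780/31⌉ = 26 − 26 = 0
n=53: ⌈(54·15)/31⌉ − ⌈(53·15)/31⌉ = ⌈810/31⌉ − ⌈795/31⌉ = 27 − 26 = 1
n=54: ⌈(55·15)/31⌉ − ⌈(54·15)/31⌉ = ⌈825/31⌉ − ⌈810/31⌉ = 27 − 27 = 0
n=55: ⌈(56·15)/31⌉ − ⌈(55·15)/31⌉ = ⌈840/31⌉ − ⌈825/31⌉ = 28 − 27 = 1
n=56: ⌈(57·15)/31⌉ − ⌈(56·15)/31⌉ = ⌈855/31⌉ − ⌈840/31⌉ = 28 − 28 = 0
n=57: ⌈(58·15)/31⌉ − ⌈(57·15)/31⌉ = ⌈870/31⌉ − ⌈855/31⌉ = 29 − 28 = 1
n=58: ⌈(59·15)/31⌉ − ⌈(58·15)/31⌉ = ⌈885/31⌉ − ⌈870/31⌉ = 29 − 29 = 0
n=59: ⌈(60·15)/31⌉ − ⌈(59·15)/31⌉ = ⌈900/31⌉ − ⌈885/31⌉ = 30 − 29 = 1
n=60: ⌈(61·15)/31⌉ − ⌈(60·15)/31⌉ = ⌈915/31⌉ − ⌈900/31⌉ = 30 − 30 = 0
n=61: ⌈(62·15)/31⌉ − ⌈(61·15)/31⌉ = ⌈930/31⌉ − ⌈915/31⌉ = 30 − 30 = 0
n=62: ⌈(63·15)/31⌉ − ⌈(62·15)/31⌉ = ⌈945/31⌉ − ⌈930/31⌉ = 31 − 30 = 1
n=63: ⌈(64·15)/31⌉ − ⌈(63·15)/31⌉ = ⌈960/31⌉ − ⌈945/31⌉ = 31 − 31 = 0
n=64: ⌈(65·15)/31⌉ − ⌈(64·15)/31⌉ = ⌈975/31⌉ − ⌈960/31⌉ = 32 − 31 = 1
n=65: ⌈(66·15)/31⌉ − ⌈(65·15)/31⌉ = ⌈990/31⌉ − ⌈975/31⌉ = 32 − 32 = 0
n=66: ⌈(67·15)/31⌉ − ⌈(66·15)/31⌉ = ⌈1005/31⌉ − ⌈990/31⌉ = 33 − 32 = 1
n=67: ⌈(68·15)/31⌉ − ⌈(67·15)/31⌉ = ⌈1020/31⌉ − ⌈1005/31⌉ = 33 − 33 = 0
n=68: ⌈(69·15)/31⌉ − ⌈(68·15)/31⌉ = ⌈1035/31⌉ − ⌈1020/31⌉ = 34 − 33 = 1
n=69: ⌈(70·15)/31⌉ − ⌈(69·15)/31⌉ = ⌈1050/31⌉ − ⌈1035/31⌉ = 34 − 34 = 0
n=70: ⌈(71·15)/31⌉ − ⌈(70·15)/31⌉ = ⌈1065/31⌉ − ⌈1050/31⌉ = 35 − 34 = 1
n=71: ⌈(72·15)/31⌉ − ⌈(71·15)/31⌉ = ⌈1080/31⌉ − ⌈1065/31⌉ = 35 − 35 = 0
n=72: ⌈(73·15)/31⌉ − ⌈(72·15)/31⌉ = ⌈1095/31⌉ − ⌈1080/31⌉ = 36 − 35 = 1
n=73: ⌈(74·15)/31⌉ − ⌈(73·15)/31⌉ = ⌈1110/31⌉ − ⌈1095/31⌉ = 36 − 36 = 0
n=74: ⌈(75·15)/31⌉ − ⌈(74·15)/31⌉ = ⌈1125/31⌉ − ⌈1110/31⌉ = 37 − 36 = 1
n=75: ⌈(76·15)/31⌉ − ⌈(75·15)/31⌉ = ⌈1140/31⌉ − ⌈1125/31⌉ = 37 − 37 = 0
n=76: ⌈(77·15)/31⌉ − ⌈(76·15)/31⌉ = ⌈1155/31⌉ − ⌈1140/31⌉ = 38 − 37 = 1
n=77: ⌈(78·15)/31⌉ − ⌈(77·15)/31⌉ = ⌈1170/31⌉ − ⌈1155/31⌉ = 38 − 38 = 0
n=78: ⌈(79·15)/31⌉ − ⌈(78·15)/31⌉ = ⌈1185/31⌉ − ⌈1170/31⌉ = 39 − 38 = 1
n=79: ⌈(80·15)/31⌉ − ⌈(79·15)/31⌉ = ⌈1200/31⌉ − ⌈1185/31⌉ = 39 − 39 = 0
n=80: ⌈(81·15)/31⌉ − ⌈(80·15)/31⌉ = ⌈1215/31⌉ − ⌈1200/31⌉ = 40 − 39 = 1
n=81: ⌈(82·15)/31⌉ − ⌈(81·15)/31⌉ = ⌈1230/31⌉ − ⌈1215/31⌉ = 40 − 40 = 0
n=82: ⌈(83·15)/31⌉ − ⌈(82·15)/31⌉ = ⌈1245/31⌉ − ⌈1230/31⌉ = 41 − 40 = 1
n=83: ⌈(84·15)/31⌉ − ⌈(83·15)/31⌉ = ⌈1260/31⌉ − ⌈1245/31⌉ = 41 − 41 = 0
n=84: ⌈(85·15)/31⌉ − ⌈(84·15)/31⌉ = ⌈1275/31⌉ − ⌈1260/31⌉ = 42 − 41 = 1
n=85: ⌈(86·15)/31⌉ − ⌈(85·15)/31⌉ = ⌈1290/31⌉ − ⌈1275/31⌉ = 42 − 42 = 0
n=86: ⌈(87·15)/31⌉ − ⌈(86·15)/31⌉ = ⌈1305/31⌉ − ⌈1290/31⌉ = 43 − 42 = 1
n=87: ⌈(88·15)/31⌉ − ⌈(87·15)/31⌉ = ⌈1320/31⌉ − ⌈1305/31⌉ = 43 − 43 = 0
n=88: ⌈(89·15)/31⌉ − ⌈(88·15)/31⌉ = ⌈1335/31⌉ − ⌈1320/31⌉ = 44 − 43 = 1
n=89: ⌈(90·15)/31⌉ − ⌈(89·15)/31⌉ = ⌈1350/31⌉ − ⌈1335/31⌉ = 44 − 44 = 0
n=90: ⌈(91·15)/31⌉ − ⌈(90·15)/31⌉ = ⌈1365/31⌉ − ⌈1350/31⌉ = 45 − 44 = 1
n=91: ⌈(92·15)/31⌉ − ⌈(91·15)/31⌉ = ⌈1380/31⌉ − ⌈1365/31⌉ = 45 − 45 = 0
n=92: ⌈(93·15)/31⌉ − ⌈(92·15)/31⌉ = ⌈1395/31⌉ − ⌈1380/31⌉ = 45 − 45 = 0
n=93: ⌈(94·15)/31⌉ − ⌈(93·15)/31⌉ = ⌈1410/31⌉ − ⌈1395/31⌉ = 46 − 45 = 1
n=94: ⌈(95·15)/31⌉ − ⌈(94·15)/31⌉ = ⌈1425/31⌉ − ⌈1410/31⌉ = 46 − 46 = 0
n=95: ⌈(96·15)/31⌉ − ⌈(95·15)/31⌉ = ⌈1440/31⌉ − ⌈1425/31⌉ = 47 − 46 = 1
n=96: ⌈(97·15)/31⌉ − ⌈(96·15)/31⌉ = ⌈1455/31⌉ − ⌈1440/31⌉ = 47 − 47 = 0
n=97: ⌈(98·15)/31⌉ − ⌈(97·15)/31⌉ = ⌈1470/31⌉ − ⌈1455/31⌉ = 48 − 47 = 1
n=98: ⌈(99·15)/31⌉ − ⌈(98·15)/31⌉ = ⌈1485/31⌉ − ⌈1470/31⌉ = 48 − 48 = 0

101010101010101010101010101010010101010101010101010101010101001010101010101010101010101010100101010
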